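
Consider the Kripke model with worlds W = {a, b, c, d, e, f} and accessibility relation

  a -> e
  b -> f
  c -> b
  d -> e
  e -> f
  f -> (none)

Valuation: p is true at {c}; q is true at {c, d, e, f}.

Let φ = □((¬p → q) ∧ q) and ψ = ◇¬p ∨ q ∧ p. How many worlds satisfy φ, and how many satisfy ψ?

5 and 5

For □((¬p → q) ∧ q):
a: successors {e}; (¬p → q) ∧ q there: e:T. ✓
b: successors {f}; (¬p → q) ∧ q there: f:T. ✓
c: successors {b}; (¬p → q) ∧ q there: b:F. ✗
d: successors {e}; (¬p → q) ∧ q there: e:T. ✓
e: successors {f}; (¬p → q) ∧ q there: f:T. ✓
f: no successors, so □((¬p → q) ∧ q) holds vacuously. ✓
— 5 worlds.
For ◇¬p ∨ q ∧ p:
a: ◇¬p is T, q ∧ p is F. ✓
b: ◇¬p is T, q ∧ p is F. ✓
c: ◇¬p is T, q ∧ p is T. ✓
d: ◇¬p is T, q ∧ p is F. ✓
e: ◇¬p is T, q ∧ p is F. ✓
f: ◇¬p is F, q ∧ p is F. ✗
— 5 worlds.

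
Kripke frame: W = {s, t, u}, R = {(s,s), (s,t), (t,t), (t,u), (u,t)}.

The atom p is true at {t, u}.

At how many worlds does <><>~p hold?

s: successors {s, t}; <>~p there: s:T, t:F. ✓
t: successors {t, u}; <>~p there: t:F, u:F. ✗
u: successors {t}; <>~p there: t:F. ✗
Satisfying worlds: {s}.

1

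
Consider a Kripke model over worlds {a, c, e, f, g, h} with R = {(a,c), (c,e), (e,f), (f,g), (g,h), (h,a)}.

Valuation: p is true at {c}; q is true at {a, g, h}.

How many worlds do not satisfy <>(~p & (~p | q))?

a: successors {c}; ~p & (~p | q) there: c:F. ✗
c: successors {e}; ~p & (~p | q) there: e:T. ✓
e: successors {f}; ~p & (~p | q) there: f:T. ✓
f: successors {g}; ~p & (~p | q) there: g:T. ✓
g: successors {h}; ~p & (~p | q) there: h:T. ✓
h: successors {a}; ~p & (~p | q) there: a:T. ✓
Satisfying worlds: {c, e, f, g, h}.
So <>(~p & (~p | q)) fails at the other 1 world.

1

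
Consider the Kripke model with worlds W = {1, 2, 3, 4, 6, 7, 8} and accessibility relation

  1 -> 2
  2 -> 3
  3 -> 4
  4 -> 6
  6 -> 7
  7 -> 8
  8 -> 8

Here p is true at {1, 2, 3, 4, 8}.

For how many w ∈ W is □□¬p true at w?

1: successors {2}; □¬p there: 2:F. ✗
2: successors {3}; □¬p there: 3:F. ✗
3: successors {4}; □¬p there: 4:T. ✓
4: successors {6}; □¬p there: 6:T. ✓
6: successors {7}; □¬p there: 7:F. ✗
7: successors {8}; □¬p there: 8:F. ✗
8: successors {8}; □¬p there: 8:F. ✗
Satisfying worlds: {3, 4}.

2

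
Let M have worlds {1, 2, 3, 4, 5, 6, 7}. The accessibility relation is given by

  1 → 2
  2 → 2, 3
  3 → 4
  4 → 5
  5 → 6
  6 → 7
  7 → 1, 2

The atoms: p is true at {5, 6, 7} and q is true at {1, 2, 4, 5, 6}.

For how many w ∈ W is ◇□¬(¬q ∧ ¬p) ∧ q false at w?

3

1: ◇□¬(¬q ∧ ¬p) is F, q is T. ✗
2: ◇□¬(¬q ∧ ¬p) is T, q is T. ✓
3: ◇□¬(¬q ∧ ¬p) is T, q is F. ✗
4: ◇□¬(¬q ∧ ¬p) is T, q is T. ✓
5: ◇□¬(¬q ∧ ¬p) is T, q is T. ✓
6: ◇□¬(¬q ∧ ¬p) is T, q is T. ✓
7: ◇□¬(¬q ∧ ¬p) is T, q is F. ✗
Satisfying worlds: {2, 4, 5, 6}.
So ◇□¬(¬q ∧ ¬p) ∧ q fails at the other 3 worlds.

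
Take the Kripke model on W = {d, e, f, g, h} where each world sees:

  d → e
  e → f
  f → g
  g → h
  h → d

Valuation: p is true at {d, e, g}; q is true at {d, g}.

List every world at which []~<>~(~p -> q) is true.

{e, g, h}

d: successors {e}; ~<>~(~p -> q) there: e:F. ✗
e: successors {f}; ~<>~(~p -> q) there: f:T. ✓
f: successors {g}; ~<>~(~p -> q) there: g:F. ✗
g: successors {h}; ~<>~(~p -> q) there: h:T. ✓
h: successors {d}; ~<>~(~p -> q) there: d:T. ✓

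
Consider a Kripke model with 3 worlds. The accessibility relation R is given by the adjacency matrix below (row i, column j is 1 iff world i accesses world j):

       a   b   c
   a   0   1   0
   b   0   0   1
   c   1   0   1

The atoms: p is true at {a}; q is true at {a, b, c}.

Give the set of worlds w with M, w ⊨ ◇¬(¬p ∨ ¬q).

a: successors {b}; ¬(¬p ∨ ¬q) there: b:F. ✗
b: successors {c}; ¬(¬p ∨ ¬q) there: c:F. ✗
c: successors {a, c}; ¬(¬p ∨ ¬q) there: a:T, c:F. ✓

{c}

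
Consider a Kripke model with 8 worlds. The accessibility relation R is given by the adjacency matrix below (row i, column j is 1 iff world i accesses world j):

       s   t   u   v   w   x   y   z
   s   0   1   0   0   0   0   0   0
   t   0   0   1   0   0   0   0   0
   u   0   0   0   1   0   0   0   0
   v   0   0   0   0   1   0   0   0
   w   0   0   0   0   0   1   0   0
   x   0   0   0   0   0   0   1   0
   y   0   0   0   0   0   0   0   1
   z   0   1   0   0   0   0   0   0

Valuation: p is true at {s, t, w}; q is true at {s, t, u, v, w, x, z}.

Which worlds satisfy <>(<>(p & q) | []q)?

{s, t, u, v, x, y, z}

s: successors {t}; <>(p & q) | []q there: t:T. ✓
t: successors {u}; <>(p & q) | []q there: u:T. ✓
u: successors {v}; <>(p & q) | []q there: v:T. ✓
v: successors {w}; <>(p & q) | []q there: w:T. ✓
w: successors {x}; <>(p & q) | []q there: x:F. ✗
x: successors {y}; <>(p & q) | []q there: y:T. ✓
y: successors {z}; <>(p & q) | []q there: z:T. ✓
z: successors {t}; <>(p & q) | []q there: t:T. ✓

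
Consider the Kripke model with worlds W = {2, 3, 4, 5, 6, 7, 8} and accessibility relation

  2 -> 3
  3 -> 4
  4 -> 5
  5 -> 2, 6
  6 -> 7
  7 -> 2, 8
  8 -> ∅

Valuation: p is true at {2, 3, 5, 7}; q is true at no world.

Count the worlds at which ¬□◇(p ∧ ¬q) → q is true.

2: ¬□◇(p ∧ ¬q) is T, q is F. ✗
3: ¬□◇(p ∧ ¬q) is F, q is F. ✓
4: ¬□◇(p ∧ ¬q) is F, q is F. ✓
5: ¬□◇(p ∧ ¬q) is F, q is F. ✓
6: ¬□◇(p ∧ ¬q) is F, q is F. ✓
7: ¬□◇(p ∧ ¬q) is T, q is F. ✗
8: ¬□◇(p ∧ ¬q) is F, q is F. ✓
Satisfying worlds: {3, 4, 5, 6, 8}.

5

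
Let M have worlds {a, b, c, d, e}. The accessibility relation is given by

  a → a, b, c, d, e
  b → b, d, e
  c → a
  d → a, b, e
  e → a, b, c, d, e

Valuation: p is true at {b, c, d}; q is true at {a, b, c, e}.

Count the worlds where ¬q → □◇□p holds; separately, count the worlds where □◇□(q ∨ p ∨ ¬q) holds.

For ¬q → □◇□p:
a: ¬q is F, □◇□p is F. ✓
b: ¬q is F, □◇□p is F. ✓
c: ¬q is F, □◇□p is F. ✓
d: ¬q is T, □◇□p is F. ✗
e: ¬q is F, □◇□p is F. ✓
— 4 worlds.
For □◇□(q ∨ p ∨ ¬q):
a: successors {a, b, c, d, e}; ◇□(q ∨ p ∨ ¬q) there: a:T, b:T, c:T, d:T, e:T. ✓
b: successors {b, d, e}; ◇□(q ∨ p ∨ ¬q) there: b:T, d:T, e:T. ✓
c: successors {a}; ◇□(q ∨ p ∨ ¬q) there: a:T. ✓
d: successors {a, b, e}; ◇□(q ∨ p ∨ ¬q) there: a:T, b:T, e:T. ✓
e: successors {a, b, c, d, e}; ◇□(q ∨ p ∨ ¬q) there: a:T, b:T, c:T, d:T, e:T. ✓
— 5 worlds.

4 and 5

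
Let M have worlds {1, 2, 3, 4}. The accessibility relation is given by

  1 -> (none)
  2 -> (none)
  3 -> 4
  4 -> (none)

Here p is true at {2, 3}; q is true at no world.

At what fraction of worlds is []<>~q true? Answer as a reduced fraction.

1: no successors, so []<>~q holds vacuously. ✓
2: no successors, so []<>~q holds vacuously. ✓
3: successors {4}; <>~q there: 4:F. ✗
4: no successors, so []<>~q holds vacuously. ✓
That's 3 of 4 worlds, so 3/4.

3/4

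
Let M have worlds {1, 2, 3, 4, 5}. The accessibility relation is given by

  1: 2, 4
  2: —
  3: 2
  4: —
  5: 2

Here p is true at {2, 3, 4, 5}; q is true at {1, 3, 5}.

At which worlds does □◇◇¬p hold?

1: successors {2, 4}; ◇◇¬p there: 2:F, 4:F. ✗
2: no successors, so □◇◇¬p holds vacuously. ✓
3: successors {2}; ◇◇¬p there: 2:F. ✗
4: no successors, so □◇◇¬p holds vacuously. ✓
5: successors {2}; ◇◇¬p there: 2:F. ✗

{2, 4}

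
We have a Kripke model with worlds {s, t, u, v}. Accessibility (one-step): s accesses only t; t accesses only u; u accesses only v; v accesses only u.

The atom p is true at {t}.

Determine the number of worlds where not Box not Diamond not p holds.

s: Box not Diamond not p is F. ✓
t: Box not Diamond not p is F. ✓
u: Box not Diamond not p is F. ✓
v: Box not Diamond not p is F. ✓
Satisfying worlds: {s, t, u, v}.

4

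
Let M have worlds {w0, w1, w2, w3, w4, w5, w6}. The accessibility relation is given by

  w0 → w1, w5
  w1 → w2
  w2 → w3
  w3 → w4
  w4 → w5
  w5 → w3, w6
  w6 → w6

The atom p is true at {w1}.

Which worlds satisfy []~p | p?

w0: []~p is F, p is F. ✗
w1: []~p is T, p is T. ✓
w2: []~p is T, p is F. ✓
w3: []~p is T, p is F. ✓
w4: []~p is T, p is F. ✓
w5: []~p is T, p is F. ✓
w6: []~p is T, p is F. ✓

{w1, w2, w3, w4, w5, w6}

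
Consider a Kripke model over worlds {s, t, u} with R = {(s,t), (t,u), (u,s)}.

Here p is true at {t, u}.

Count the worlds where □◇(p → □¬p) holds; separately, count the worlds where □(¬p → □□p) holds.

2 and 3

For □◇(p → □¬p):
s: successors {t}; ◇(p → □¬p) there: t:T. ✓
t: successors {u}; ◇(p → □¬p) there: u:T. ✓
u: successors {s}; ◇(p → □¬p) there: s:F. ✗
— 2 worlds.
For □(¬p → □□p):
s: successors {t}; ¬p → □□p there: t:T. ✓
t: successors {u}; ¬p → □□p there: u:T. ✓
u: successors {s}; ¬p → □□p there: s:T. ✓
— 3 worlds.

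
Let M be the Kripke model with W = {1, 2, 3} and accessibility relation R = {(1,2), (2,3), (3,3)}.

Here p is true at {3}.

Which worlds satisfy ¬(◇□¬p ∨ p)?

1: ◇□¬p ∨ p is F. ✓
2: ◇□¬p ∨ p is F. ✓
3: ◇□¬p ∨ p is T. ✗

{1, 2}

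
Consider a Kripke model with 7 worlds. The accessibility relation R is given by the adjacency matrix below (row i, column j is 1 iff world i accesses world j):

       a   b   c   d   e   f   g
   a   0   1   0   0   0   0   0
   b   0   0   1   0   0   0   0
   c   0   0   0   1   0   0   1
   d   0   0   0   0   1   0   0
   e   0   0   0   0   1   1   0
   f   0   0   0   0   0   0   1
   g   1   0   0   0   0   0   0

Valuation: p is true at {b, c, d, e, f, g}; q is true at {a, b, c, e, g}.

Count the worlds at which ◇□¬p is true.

2

a: successors {b}; □¬p there: b:F. ✗
b: successors {c}; □¬p there: c:F. ✗
c: successors {d, g}; □¬p there: d:F, g:T. ✓
d: successors {e}; □¬p there: e:F. ✗
e: successors {e, f}; □¬p there: e:F, f:F. ✗
f: successors {g}; □¬p there: g:T. ✓
g: successors {a}; □¬p there: a:F. ✗
Satisfying worlds: {c, f}.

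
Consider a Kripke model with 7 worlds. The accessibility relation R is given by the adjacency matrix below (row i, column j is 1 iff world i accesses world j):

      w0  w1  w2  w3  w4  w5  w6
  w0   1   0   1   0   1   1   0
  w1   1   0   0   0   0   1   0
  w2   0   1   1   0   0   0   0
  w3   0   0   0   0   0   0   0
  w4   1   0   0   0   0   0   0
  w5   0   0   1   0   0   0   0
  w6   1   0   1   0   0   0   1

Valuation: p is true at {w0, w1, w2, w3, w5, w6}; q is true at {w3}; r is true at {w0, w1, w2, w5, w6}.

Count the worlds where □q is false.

w0: successors {w0, w2, w4, w5}; q there: w0:F, w2:F, w4:F, w5:F. ✗
w1: successors {w0, w5}; q there: w0:F, w5:F. ✗
w2: successors {w1, w2}; q there: w1:F, w2:F. ✗
w3: no successors, so □q holds vacuously. ✓
w4: successors {w0}; q there: w0:F. ✗
w5: successors {w2}; q there: w2:F. ✗
w6: successors {w0, w2, w6}; q there: w0:F, w2:F, w6:F. ✗
Satisfying worlds: {w3}.
So □q fails at the other 6 worlds.

6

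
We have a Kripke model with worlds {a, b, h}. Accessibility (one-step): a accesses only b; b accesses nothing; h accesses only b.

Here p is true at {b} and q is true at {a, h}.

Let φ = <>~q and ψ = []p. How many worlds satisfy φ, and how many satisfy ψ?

For <>~q:
a: successors {b}; ~q there: b:T. ✓
b: no successors, so <>~q fails. ✗
h: successors {b}; ~q there: b:T. ✓
— 2 worlds.
For []p:
a: successors {b}; p there: b:T. ✓
b: no successors, so []p holds vacuously. ✓
h: successors {b}; p there: b:T. ✓
— 3 worlds.

2 and 3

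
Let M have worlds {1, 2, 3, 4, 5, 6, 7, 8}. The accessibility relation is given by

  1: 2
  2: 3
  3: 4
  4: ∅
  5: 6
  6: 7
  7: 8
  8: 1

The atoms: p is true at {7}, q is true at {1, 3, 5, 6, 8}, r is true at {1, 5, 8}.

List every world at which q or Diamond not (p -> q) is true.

{1, 3, 5, 6, 8}

1: q is T, Diamond not (p -> q) is F. ✓
2: q is F, Diamond not (p -> q) is F. ✗
3: q is T, Diamond not (p -> q) is F. ✓
4: q is F, Diamond not (p -> q) is F. ✗
5: q is T, Diamond not (p -> q) is F. ✓
6: q is T, Diamond not (p -> q) is T. ✓
7: q is F, Diamond not (p -> q) is F. ✗
8: q is T, Diamond not (p -> q) is F. ✓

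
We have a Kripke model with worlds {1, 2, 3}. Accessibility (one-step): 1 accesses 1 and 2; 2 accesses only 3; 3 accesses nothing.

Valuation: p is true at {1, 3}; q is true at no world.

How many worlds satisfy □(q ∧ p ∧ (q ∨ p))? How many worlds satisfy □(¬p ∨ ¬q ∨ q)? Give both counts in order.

For □(q ∧ p ∧ (q ∨ p)):
1: successors {1, 2}; q ∧ p ∧ (q ∨ p) there: 1:F, 2:F. ✗
2: successors {3}; q ∧ p ∧ (q ∨ p) there: 3:F. ✗
3: no successors, so □(q ∧ p ∧ (q ∨ p)) holds vacuously. ✓
— 1 world.
For □(¬p ∨ ¬q ∨ q):
1: successors {1, 2}; ¬p ∨ ¬q ∨ q there: 1:T, 2:T. ✓
2: successors {3}; ¬p ∨ ¬q ∨ q there: 3:T. ✓
3: no successors, so □(¬p ∨ ¬q ∨ q) holds vacuously. ✓
— 3 worlds.

1 and 3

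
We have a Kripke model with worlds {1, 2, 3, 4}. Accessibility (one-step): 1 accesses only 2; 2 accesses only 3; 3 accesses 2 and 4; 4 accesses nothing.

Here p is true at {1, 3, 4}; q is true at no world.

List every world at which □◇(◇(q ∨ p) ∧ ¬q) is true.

1: successors {2}; ◇(◇(q ∨ p) ∧ ¬q) there: 2:T. ✓
2: successors {3}; ◇(◇(q ∨ p) ∧ ¬q) there: 3:T. ✓
3: successors {2, 4}; ◇(◇(q ∨ p) ∧ ¬q) there: 2:T, 4:F. ✗
4: no successors, so □◇(◇(q ∨ p) ∧ ¬q) holds vacuously. ✓

{1, 2, 4}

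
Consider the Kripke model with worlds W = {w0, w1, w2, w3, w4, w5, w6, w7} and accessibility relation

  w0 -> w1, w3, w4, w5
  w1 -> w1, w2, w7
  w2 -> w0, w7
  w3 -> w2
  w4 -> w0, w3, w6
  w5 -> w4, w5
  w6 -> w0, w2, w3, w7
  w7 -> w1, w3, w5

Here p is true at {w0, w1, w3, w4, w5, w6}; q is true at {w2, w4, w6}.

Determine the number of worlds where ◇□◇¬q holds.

w0: successors {w1, w3, w4, w5}; □◇¬q there: w1:T, w3:T, w4:F, w5:T. ✓
w1: successors {w1, w2, w7}; □◇¬q there: w1:T, w2:T, w7:F. ✓
w2: successors {w0, w7}; □◇¬q there: w0:F, w7:F. ✗
w3: successors {w2}; □◇¬q there: w2:T. ✓
w4: successors {w0, w3, w6}; □◇¬q there: w0:F, w3:T, w6:F. ✓
w5: successors {w4, w5}; □◇¬q there: w4:F, w5:T. ✓
w6: successors {w0, w2, w3, w7}; □◇¬q there: w0:F, w2:T, w3:T, w7:F. ✓
w7: successors {w1, w3, w5}; □◇¬q there: w1:T, w3:T, w5:T. ✓
Satisfying worlds: {w0, w1, w3, w4, w5, w6, w7}.

7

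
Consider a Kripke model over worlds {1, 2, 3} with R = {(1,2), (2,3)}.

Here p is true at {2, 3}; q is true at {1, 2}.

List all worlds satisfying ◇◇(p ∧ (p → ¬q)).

1: successors {2}; ◇(p ∧ (p → ¬q)) there: 2:T. ✓
2: successors {3}; ◇(p ∧ (p → ¬q)) there: 3:F. ✗
3: no successors, so ◇◇(p ∧ (p → ¬q)) fails. ✗

{1}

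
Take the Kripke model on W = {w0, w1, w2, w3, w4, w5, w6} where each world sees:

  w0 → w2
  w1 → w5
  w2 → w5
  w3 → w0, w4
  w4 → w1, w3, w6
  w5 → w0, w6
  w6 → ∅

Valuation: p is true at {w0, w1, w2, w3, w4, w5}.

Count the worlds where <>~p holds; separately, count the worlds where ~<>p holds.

For <>~p:
w0: successors {w2}; ~p there: w2:F. ✗
w1: successors {w5}; ~p there: w5:F. ✗
w2: successors {w5}; ~p there: w5:F. ✗
w3: successors {w0, w4}; ~p there: w0:F, w4:F. ✗
w4: successors {w1, w3, w6}; ~p there: w1:F, w3:F, w6:T. ✓
w5: successors {w0, w6}; ~p there: w0:F, w6:T. ✓
w6: no successors, so <>~p fails. ✗
— 2 worlds.
For ~<>p:
w0: <>p is T. ✗
w1: <>p is T. ✗
w2: <>p is T. ✗
w3: <>p is T. ✗
w4: <>p is T. ✗
w5: <>p is T. ✗
w6: <>p is F. ✓
— 1 world.

2 and 1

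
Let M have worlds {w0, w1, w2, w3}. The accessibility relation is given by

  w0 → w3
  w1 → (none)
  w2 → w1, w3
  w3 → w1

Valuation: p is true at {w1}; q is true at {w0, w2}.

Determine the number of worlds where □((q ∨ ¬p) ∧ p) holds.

1

w0: successors {w3}; (q ∨ ¬p) ∧ p there: w3:F. ✗
w1: no successors, so □((q ∨ ¬p) ∧ p) holds vacuously. ✓
w2: successors {w1, w3}; (q ∨ ¬p) ∧ p there: w1:F, w3:F. ✗
w3: successors {w1}; (q ∨ ¬p) ∧ p there: w1:F. ✗
Satisfying worlds: {w1}.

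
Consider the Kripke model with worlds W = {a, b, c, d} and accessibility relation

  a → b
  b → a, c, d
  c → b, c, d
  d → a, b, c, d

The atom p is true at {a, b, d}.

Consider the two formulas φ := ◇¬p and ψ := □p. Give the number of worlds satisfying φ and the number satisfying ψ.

3 and 1

For ◇¬p:
a: successors {b}; ¬p there: b:F. ✗
b: successors {a, c, d}; ¬p there: a:F, c:T, d:F. ✓
c: successors {b, c, d}; ¬p there: b:F, c:T, d:F. ✓
d: successors {a, b, c, d}; ¬p there: a:F, b:F, c:T, d:F. ✓
— 3 worlds.
For □p:
a: successors {b}; p there: b:T. ✓
b: successors {a, c, d}; p there: a:T, c:F, d:T. ✗
c: successors {b, c, d}; p there: b:T, c:F, d:T. ✗
d: successors {a, b, c, d}; p there: a:T, b:T, c:F, d:T. ✗
— 1 world.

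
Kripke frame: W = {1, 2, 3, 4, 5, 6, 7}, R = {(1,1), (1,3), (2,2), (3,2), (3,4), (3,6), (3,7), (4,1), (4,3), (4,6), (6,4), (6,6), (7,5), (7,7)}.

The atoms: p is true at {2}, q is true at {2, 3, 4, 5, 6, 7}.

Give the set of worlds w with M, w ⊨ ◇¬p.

1: successors {1, 3}; ¬p there: 1:T, 3:T. ✓
2: successors {2}; ¬p there: 2:F. ✗
3: successors {2, 4, 6, 7}; ¬p there: 2:F, 4:T, 6:T, 7:T. ✓
4: successors {1, 3, 6}; ¬p there: 1:T, 3:T, 6:T. ✓
5: no successors, so ◇¬p fails. ✗
6: successors {4, 6}; ¬p there: 4:T, 6:T. ✓
7: successors {5, 7}; ¬p there: 5:T, 7:T. ✓

{1, 3, 4, 6, 7}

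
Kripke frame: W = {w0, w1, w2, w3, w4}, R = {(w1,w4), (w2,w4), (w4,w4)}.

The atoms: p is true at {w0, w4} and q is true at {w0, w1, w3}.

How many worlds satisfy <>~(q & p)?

3

w0: no successors, so <>~(q & p) fails. ✗
w1: successors {w4}; ~(q & p) there: w4:T. ✓
w2: successors {w4}; ~(q & p) there: w4:T. ✓
w3: no successors, so <>~(q & p) fails. ✗
w4: successors {w4}; ~(q & p) there: w4:T. ✓
Satisfying worlds: {w1, w2, w4}.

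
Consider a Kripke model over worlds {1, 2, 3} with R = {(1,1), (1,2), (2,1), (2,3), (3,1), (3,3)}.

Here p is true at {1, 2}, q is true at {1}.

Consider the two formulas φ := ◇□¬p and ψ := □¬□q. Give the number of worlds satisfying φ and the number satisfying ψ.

0 and 3

For ◇□¬p:
1: successors {1, 2}; □¬p there: 1:F, 2:F. ✗
2: successors {1, 3}; □¬p there: 1:F, 3:F. ✗
3: successors {1, 3}; □¬p there: 1:F, 3:F. ✗
— 0 worlds.
For □¬□q:
1: successors {1, 2}; ¬□q there: 1:T, 2:T. ✓
2: successors {1, 3}; ¬□q there: 1:T, 3:T. ✓
3: successors {1, 3}; ¬□q there: 1:T, 3:T. ✓
— 3 worlds.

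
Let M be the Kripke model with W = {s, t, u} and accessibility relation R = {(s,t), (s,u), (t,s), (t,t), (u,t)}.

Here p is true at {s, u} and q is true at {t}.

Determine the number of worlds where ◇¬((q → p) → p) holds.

0

s: successors {t, u}; ¬((q → p) → p) there: t:F, u:F. ✗
t: successors {s, t}; ¬((q → p) → p) there: s:F, t:F. ✗
u: successors {t}; ¬((q → p) → p) there: t:F. ✗
Satisfying worlds: ∅.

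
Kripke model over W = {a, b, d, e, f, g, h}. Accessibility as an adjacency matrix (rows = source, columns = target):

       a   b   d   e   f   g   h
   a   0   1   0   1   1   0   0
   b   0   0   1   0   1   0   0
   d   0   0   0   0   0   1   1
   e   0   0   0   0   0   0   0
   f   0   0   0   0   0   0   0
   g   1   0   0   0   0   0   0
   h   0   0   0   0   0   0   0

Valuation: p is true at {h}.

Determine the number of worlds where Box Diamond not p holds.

4

a: successors {b, e, f}; Diamond not p there: b:T, e:F, f:F. ✗
b: successors {d, f}; Diamond not p there: d:T, f:F. ✗
d: successors {g, h}; Diamond not p there: g:T, h:F. ✗
e: no successors, so Box Diamond not p holds vacuously. ✓
f: no successors, so Box Diamond not p holds vacuously. ✓
g: successors {a}; Diamond not p there: a:T. ✓
h: no successors, so Box Diamond not p holds vacuously. ✓
Satisfying worlds: {e, f, g, h}.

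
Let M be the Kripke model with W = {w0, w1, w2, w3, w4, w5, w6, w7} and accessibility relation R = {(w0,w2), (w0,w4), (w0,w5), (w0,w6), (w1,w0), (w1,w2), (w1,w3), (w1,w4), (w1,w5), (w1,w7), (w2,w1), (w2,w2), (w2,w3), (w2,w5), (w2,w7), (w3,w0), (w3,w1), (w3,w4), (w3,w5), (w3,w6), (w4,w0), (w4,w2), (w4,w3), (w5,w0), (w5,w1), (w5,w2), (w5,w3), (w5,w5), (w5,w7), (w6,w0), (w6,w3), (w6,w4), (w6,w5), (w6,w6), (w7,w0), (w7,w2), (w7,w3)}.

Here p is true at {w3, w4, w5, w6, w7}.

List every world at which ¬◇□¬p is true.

{w0, w1, w2, w3, w4, w5, w6, w7}

w0: ◇□¬p is F. ✓
w1: ◇□¬p is F. ✓
w2: ◇□¬p is F. ✓
w3: ◇□¬p is F. ✓
w4: ◇□¬p is F. ✓
w5: ◇□¬p is F. ✓
w6: ◇□¬p is F. ✓
w7: ◇□¬p is F. ✓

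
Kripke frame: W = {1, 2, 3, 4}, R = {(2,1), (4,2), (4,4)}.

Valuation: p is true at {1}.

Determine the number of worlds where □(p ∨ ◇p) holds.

3

1: no successors, so □(p ∨ ◇p) holds vacuously. ✓
2: successors {1}; p ∨ ◇p there: 1:T. ✓
3: no successors, so □(p ∨ ◇p) holds vacuously. ✓
4: successors {2, 4}; p ∨ ◇p there: 2:T, 4:F. ✗
Satisfying worlds: {1, 2, 3}.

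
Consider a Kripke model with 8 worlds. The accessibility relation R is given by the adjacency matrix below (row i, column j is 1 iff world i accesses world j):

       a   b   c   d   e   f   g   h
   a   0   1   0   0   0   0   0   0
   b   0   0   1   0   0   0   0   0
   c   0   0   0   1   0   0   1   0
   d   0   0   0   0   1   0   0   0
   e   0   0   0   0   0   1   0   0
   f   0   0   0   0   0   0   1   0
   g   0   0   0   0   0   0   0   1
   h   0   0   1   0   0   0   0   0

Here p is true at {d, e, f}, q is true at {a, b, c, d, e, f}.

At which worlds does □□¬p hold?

{a, e, f, g}

a: successors {b}; □¬p there: b:T. ✓
b: successors {c}; □¬p there: c:F. ✗
c: successors {d, g}; □¬p there: d:F, g:T. ✗
d: successors {e}; □¬p there: e:F. ✗
e: successors {f}; □¬p there: f:T. ✓
f: successors {g}; □¬p there: g:T. ✓
g: successors {h}; □¬p there: h:T. ✓
h: successors {c}; □¬p there: c:F. ✗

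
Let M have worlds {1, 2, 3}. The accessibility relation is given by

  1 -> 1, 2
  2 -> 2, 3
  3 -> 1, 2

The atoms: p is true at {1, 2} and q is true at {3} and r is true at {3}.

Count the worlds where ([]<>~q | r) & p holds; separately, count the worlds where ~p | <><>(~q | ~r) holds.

2 and 3

For ([]<>~q | r) & p:
1: []<>~q | r is T, p is T. ✓
2: []<>~q | r is T, p is T. ✓
3: []<>~q | r is T, p is F. ✗
— 2 worlds.
For ~p | <><>(~q | ~r):
1: ~p is F, <><>(~q | ~r) is T. ✓
2: ~p is F, <><>(~q | ~r) is T. ✓
3: ~p is T, <><>(~q | ~r) is T. ✓
— 3 worlds.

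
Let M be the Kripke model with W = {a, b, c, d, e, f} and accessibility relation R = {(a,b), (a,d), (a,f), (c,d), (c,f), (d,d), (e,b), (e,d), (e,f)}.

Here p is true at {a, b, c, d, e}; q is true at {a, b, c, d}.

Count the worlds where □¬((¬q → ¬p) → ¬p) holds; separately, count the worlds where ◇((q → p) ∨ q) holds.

For □¬((¬q → ¬p) → ¬p):
a: successors {b, d, f}; ¬((¬q → ¬p) → ¬p) there: b:T, d:T, f:F. ✗
b: no successors, so □¬((¬q → ¬p) → ¬p) holds vacuously. ✓
c: successors {d, f}; ¬((¬q → ¬p) → ¬p) there: d:T, f:F. ✗
d: successors {d}; ¬((¬q → ¬p) → ¬p) there: d:T. ✓
e: successors {b, d, f}; ¬((¬q → ¬p) → ¬p) there: b:T, d:T, f:F. ✗
f: no successors, so □¬((¬q → ¬p) → ¬p) holds vacuously. ✓
— 3 worlds.
For ◇((q → p) ∨ q):
a: successors {b, d, f}; (q → p) ∨ q there: b:T, d:T, f:T. ✓
b: no successors, so ◇((q → p) ∨ q) fails. ✗
c: successors {d, f}; (q → p) ∨ q there: d:T, f:T. ✓
d: successors {d}; (q → p) ∨ q there: d:T. ✓
e: successors {b, d, f}; (q → p) ∨ q there: b:T, d:T, f:T. ✓
f: no successors, so ◇((q → p) ∨ q) fails. ✗
— 4 worlds.

3 and 4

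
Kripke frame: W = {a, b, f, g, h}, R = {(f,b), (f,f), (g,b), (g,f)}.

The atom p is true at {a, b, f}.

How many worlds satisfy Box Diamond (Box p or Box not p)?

3

a: no successors, so Box Diamond (Box p or Box not p) holds vacuously. ✓
b: no successors, so Box Diamond (Box p or Box not p) holds vacuously. ✓
f: successors {b, f}; Diamond (Box p or Box not p) there: b:F, f:T. ✗
g: successors {b, f}; Diamond (Box p or Box not p) there: b:F, f:T. ✗
h: no successors, so Box Diamond (Box p or Box not p) holds vacuously. ✓
Satisfying worlds: {a, b, h}.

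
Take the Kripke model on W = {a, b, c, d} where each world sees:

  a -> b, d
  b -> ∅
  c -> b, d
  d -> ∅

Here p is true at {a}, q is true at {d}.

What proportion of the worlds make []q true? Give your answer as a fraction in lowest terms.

a: successors {b, d}; q there: b:F, d:T. ✗
b: no successors, so []q holds vacuously. ✓
c: successors {b, d}; q there: b:F, d:T. ✗
d: no successors, so []q holds vacuously. ✓
That's 2 of 4 worlds, so 2/4 = 1/2.

1/2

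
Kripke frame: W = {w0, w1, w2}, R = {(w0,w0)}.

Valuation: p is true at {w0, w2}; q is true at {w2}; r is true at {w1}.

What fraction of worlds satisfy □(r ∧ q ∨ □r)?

w0: successors {w0}; r ∧ q ∨ □r there: w0:F. ✗
w1: no successors, so □(r ∧ q ∨ □r) holds vacuously. ✓
w2: no successors, so □(r ∧ q ∨ □r) holds vacuously. ✓
That's 2 of 3 worlds, so 2/3.

2/3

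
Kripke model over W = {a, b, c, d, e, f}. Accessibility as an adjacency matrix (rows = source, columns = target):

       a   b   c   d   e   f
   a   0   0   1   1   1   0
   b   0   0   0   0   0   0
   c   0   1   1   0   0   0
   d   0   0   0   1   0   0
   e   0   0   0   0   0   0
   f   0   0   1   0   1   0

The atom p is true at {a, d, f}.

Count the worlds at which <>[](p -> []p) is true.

4

a: successors {c, d, e}; [](p -> []p) there: c:T, d:T, e:T. ✓
b: no successors, so <>[](p -> []p) fails. ✗
c: successors {b, c}; [](p -> []p) there: b:T, c:T. ✓
d: successors {d}; [](p -> []p) there: d:T. ✓
e: no successors, so <>[](p -> []p) fails. ✗
f: successors {c, e}; [](p -> []p) there: c:T, e:T. ✓
Satisfying worlds: {a, c, d, f}.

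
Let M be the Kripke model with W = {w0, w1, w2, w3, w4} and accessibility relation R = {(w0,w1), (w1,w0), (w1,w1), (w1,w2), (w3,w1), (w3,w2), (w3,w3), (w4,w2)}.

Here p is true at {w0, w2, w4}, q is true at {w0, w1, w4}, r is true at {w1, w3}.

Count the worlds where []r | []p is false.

2

w0: []r is T, []p is F. ✓
w1: []r is F, []p is F. ✗
w2: []r is T, []p is T. ✓
w3: []r is F, []p is F. ✗
w4: []r is F, []p is T. ✓
Satisfying worlds: {w0, w2, w4}.
So []r | []p fails at the other 2 worlds.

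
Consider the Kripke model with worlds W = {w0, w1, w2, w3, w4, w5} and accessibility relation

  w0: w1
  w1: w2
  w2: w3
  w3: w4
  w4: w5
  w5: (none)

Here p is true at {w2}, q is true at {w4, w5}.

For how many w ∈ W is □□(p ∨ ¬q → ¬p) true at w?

5

w0: successors {w1}; □(p ∨ ¬q → ¬p) there: w1:F. ✗
w1: successors {w2}; □(p ∨ ¬q → ¬p) there: w2:T. ✓
w2: successors {w3}; □(p ∨ ¬q → ¬p) there: w3:T. ✓
w3: successors {w4}; □(p ∨ ¬q → ¬p) there: w4:T. ✓
w4: successors {w5}; □(p ∨ ¬q → ¬p) there: w5:T. ✓
w5: no successors, so □□(p ∨ ¬q → ¬p) holds vacuously. ✓
Satisfying worlds: {w1, w2, w3, w4, w5}.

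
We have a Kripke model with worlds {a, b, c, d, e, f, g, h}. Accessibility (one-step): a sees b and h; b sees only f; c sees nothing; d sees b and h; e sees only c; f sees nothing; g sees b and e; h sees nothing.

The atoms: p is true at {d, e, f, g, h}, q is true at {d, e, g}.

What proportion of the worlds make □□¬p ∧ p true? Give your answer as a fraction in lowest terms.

3/8

a: □□¬p is F, p is F. ✗
b: □□¬p is T, p is F. ✗
c: □□¬p is T, p is F. ✗
d: □□¬p is F, p is T. ✗
e: □□¬p is T, p is T. ✓
f: □□¬p is T, p is T. ✓
g: □□¬p is F, p is T. ✗
h: □□¬p is T, p is T. ✓
That's 3 of 8 worlds, so 3/8.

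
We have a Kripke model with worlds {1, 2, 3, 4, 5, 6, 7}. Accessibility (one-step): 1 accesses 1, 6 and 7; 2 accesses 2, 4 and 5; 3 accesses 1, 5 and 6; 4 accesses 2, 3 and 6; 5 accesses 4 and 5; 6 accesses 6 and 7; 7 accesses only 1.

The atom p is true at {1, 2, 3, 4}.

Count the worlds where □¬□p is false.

1: successors {1, 6, 7}; ¬□p there: 1:T, 6:T, 7:F. ✗
2: successors {2, 4, 5}; ¬□p there: 2:T, 4:T, 5:T. ✓
3: successors {1, 5, 6}; ¬□p there: 1:T, 5:T, 6:T. ✓
4: successors {2, 3, 6}; ¬□p there: 2:T, 3:T, 6:T. ✓
5: successors {4, 5}; ¬□p there: 4:T, 5:T. ✓
6: successors {6, 7}; ¬□p there: 6:T, 7:F. ✗
7: successors {1}; ¬□p there: 1:T. ✓
Satisfying worlds: {2, 3, 4, 5, 7}.
So □¬□p fails at the other 2 worlds.

2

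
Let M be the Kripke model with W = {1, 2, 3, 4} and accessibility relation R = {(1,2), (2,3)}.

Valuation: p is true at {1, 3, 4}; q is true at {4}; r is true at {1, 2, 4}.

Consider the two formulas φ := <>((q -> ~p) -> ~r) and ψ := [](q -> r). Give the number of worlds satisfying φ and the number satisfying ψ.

1 and 4

For <>((q -> ~p) -> ~r):
1: successors {2}; (q -> ~p) -> ~r there: 2:F. ✗
2: successors {3}; (q -> ~p) -> ~r there: 3:T. ✓
3: no successors, so <>((q -> ~p) -> ~r) fails. ✗
4: no successors, so <>((q -> ~p) -> ~r) fails. ✗
— 1 world.
For [](q -> r):
1: successors {2}; q -> r there: 2:T. ✓
2: successors {3}; q -> r there: 3:T. ✓
3: no successors, so [](q -> r) holds vacuously. ✓
4: no successors, so [](q -> r) holds vacuously. ✓
— 4 worlds.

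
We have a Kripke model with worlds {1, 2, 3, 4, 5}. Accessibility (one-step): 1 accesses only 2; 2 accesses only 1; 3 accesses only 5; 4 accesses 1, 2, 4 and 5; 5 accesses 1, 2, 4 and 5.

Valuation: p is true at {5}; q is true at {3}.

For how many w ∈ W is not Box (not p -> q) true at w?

1: Box (not p -> q) is F. ✓
2: Box (not p -> q) is F. ✓
3: Box (not p -> q) is T. ✗
4: Box (not p -> q) is F. ✓
5: Box (not p -> q) is F. ✓
Satisfying worlds: {1, 2, 4, 5}.

4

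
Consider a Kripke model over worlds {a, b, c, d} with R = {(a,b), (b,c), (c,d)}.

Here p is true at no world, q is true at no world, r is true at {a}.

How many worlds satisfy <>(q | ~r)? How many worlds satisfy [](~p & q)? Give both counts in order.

For <>(q | ~r):
a: successors {b}; q | ~r there: b:T. ✓
b: successors {c}; q | ~r there: c:T. ✓
c: successors {d}; q | ~r there: d:T. ✓
d: no successors, so <>(q | ~r) fails. ✗
— 3 worlds.
For [](~p & q):
a: successors {b}; ~p & q there: b:F. ✗
b: successors {c}; ~p & q there: c:F. ✗
c: successors {d}; ~p & q there: d:F. ✗
d: no successors, so [](~p & q) holds vacuously. ✓
— 1 world.

3 and 1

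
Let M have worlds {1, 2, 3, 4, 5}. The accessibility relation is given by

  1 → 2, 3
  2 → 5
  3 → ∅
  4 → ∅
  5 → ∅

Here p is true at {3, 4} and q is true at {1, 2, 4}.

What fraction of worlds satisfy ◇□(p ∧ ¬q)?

2/5

1: successors {2, 3}; □(p ∧ ¬q) there: 2:F, 3:T. ✓
2: successors {5}; □(p ∧ ¬q) there: 5:T. ✓
3: no successors, so ◇□(p ∧ ¬q) fails. ✗
4: no successors, so ◇□(p ∧ ¬q) fails. ✗
5: no successors, so ◇□(p ∧ ¬q) fails. ✗
That's 2 of 5 worlds, so 2/5.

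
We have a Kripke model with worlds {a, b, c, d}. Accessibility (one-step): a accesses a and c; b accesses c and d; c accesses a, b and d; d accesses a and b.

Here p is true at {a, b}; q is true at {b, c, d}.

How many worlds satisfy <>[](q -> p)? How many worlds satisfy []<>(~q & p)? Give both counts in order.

2 and 2

For <>[](q -> p):
a: successors {a, c}; [](q -> p) there: a:F, c:F. ✗
b: successors {c, d}; [](q -> p) there: c:F, d:T. ✓
c: successors {a, b, d}; [](q -> p) there: a:F, b:F, d:T. ✓
d: successors {a, b}; [](q -> p) there: a:F, b:F. ✗
— 2 worlds.
For []<>(~q & p):
a: successors {a, c}; <>(~q & p) there: a:T, c:T. ✓
b: successors {c, d}; <>(~q & p) there: c:T, d:T. ✓
c: successors {a, b, d}; <>(~q & p) there: a:T, b:F, d:T. ✗
d: successors {a, b}; <>(~q & p) there: a:T, b:F. ✗
— 2 worlds.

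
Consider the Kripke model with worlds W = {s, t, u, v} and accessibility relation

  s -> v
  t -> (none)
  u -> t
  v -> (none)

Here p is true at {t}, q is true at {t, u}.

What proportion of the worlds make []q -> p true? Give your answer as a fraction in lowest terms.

s: []q is F, p is F. ✓
t: []q is T, p is T. ✓
u: []q is T, p is F. ✗
v: []q is T, p is F. ✗
That's 2 of 4 worlds, so 2/4 = 1/2.

1/2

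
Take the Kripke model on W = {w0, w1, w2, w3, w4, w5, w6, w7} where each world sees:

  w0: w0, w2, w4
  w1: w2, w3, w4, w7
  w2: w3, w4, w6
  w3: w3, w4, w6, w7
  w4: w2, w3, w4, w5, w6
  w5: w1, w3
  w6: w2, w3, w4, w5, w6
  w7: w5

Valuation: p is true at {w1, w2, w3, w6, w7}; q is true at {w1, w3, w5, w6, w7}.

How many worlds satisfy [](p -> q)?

4

w0: successors {w0, w2, w4}; p -> q there: w0:T, w2:F, w4:T. ✗
w1: successors {w2, w3, w4, w7}; p -> q there: w2:F, w3:T, w4:T, w7:T. ✗
w2: successors {w3, w4, w6}; p -> q there: w3:T, w4:T, w6:T. ✓
w3: successors {w3, w4, w6, w7}; p -> q there: w3:T, w4:T, w6:T, w7:T. ✓
w4: successors {w2, w3, w4, w5, w6}; p -> q there: w2:F, w3:T, w4:T, w5:T, w6:T. ✗
w5: successors {w1, w3}; p -> q there: w1:T, w3:T. ✓
w6: successors {w2, w3, w4, w5, w6}; p -> q there: w2:F, w3:T, w4:T, w5:T, w6:T. ✗
w7: successors {w5}; p -> q there: w5:T. ✓
Satisfying worlds: {w2, w3, w5, w7}.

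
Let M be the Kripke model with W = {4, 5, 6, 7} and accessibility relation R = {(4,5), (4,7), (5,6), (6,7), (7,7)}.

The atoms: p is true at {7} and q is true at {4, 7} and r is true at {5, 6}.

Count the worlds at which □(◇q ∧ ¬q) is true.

4: successors {5, 7}; ◇q ∧ ¬q there: 5:F, 7:F. ✗
5: successors {6}; ◇q ∧ ¬q there: 6:T. ✓
6: successors {7}; ◇q ∧ ¬q there: 7:F. ✗
7: successors {7}; ◇q ∧ ¬q there: 7:F. ✗
Satisfying worlds: {5}.

1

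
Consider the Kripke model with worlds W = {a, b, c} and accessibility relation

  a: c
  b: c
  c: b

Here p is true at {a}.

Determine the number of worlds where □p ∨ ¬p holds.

2

a: □p is F, ¬p is F. ✗
b: □p is F, ¬p is T. ✓
c: □p is F, ¬p is T. ✓
Satisfying worlds: {b, c}.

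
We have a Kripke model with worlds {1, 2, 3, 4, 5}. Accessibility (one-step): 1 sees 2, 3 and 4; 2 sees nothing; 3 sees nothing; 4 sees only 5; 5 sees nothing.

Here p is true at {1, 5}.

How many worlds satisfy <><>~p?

1: successors {2, 3, 4}; <>~p there: 2:F, 3:F, 4:F. ✗
2: no successors, so <><>~p fails. ✗
3: no successors, so <><>~p fails. ✗
4: successors {5}; <>~p there: 5:F. ✗
5: no successors, so <><>~p fails. ✗
Satisfying worlds: ∅.

0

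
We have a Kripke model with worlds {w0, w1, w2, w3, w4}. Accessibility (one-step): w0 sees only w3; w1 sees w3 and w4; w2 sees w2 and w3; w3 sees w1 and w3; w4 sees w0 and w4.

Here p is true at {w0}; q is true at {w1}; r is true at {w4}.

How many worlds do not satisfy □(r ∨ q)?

w0: successors {w3}; r ∨ q there: w3:F. ✗
w1: successors {w3, w4}; r ∨ q there: w3:F, w4:T. ✗
w2: successors {w2, w3}; r ∨ q there: w2:F, w3:F. ✗
w3: successors {w1, w3}; r ∨ q there: w1:T, w3:F. ✗
w4: successors {w0, w4}; r ∨ q there: w0:F, w4:T. ✗
Satisfying worlds: ∅.
So □(r ∨ q) fails at the other 5 worlds.

5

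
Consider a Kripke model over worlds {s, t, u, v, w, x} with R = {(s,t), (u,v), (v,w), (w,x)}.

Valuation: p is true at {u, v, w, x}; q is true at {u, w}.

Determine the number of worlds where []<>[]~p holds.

s: successors {t}; <>[]~p there: t:F. ✗
t: no successors, so []<>[]~p holds vacuously. ✓
u: successors {v}; <>[]~p there: v:F. ✗
v: successors {w}; <>[]~p there: w:T. ✓
w: successors {x}; <>[]~p there: x:F. ✗
x: no successors, so []<>[]~p holds vacuously. ✓
Satisfying worlds: {t, v, x}.

3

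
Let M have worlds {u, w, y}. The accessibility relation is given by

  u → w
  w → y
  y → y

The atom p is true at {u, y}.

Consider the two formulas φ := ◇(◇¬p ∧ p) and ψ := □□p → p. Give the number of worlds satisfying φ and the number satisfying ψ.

For ◇(◇¬p ∧ p):
u: successors {w}; ◇¬p ∧ p there: w:F. ✗
w: successors {y}; ◇¬p ∧ p there: y:F. ✗
y: successors {y}; ◇¬p ∧ p there: y:F. ✗
— 0 worlds.
For □□p → p:
u: □□p is T, p is T. ✓
w: □□p is T, p is F. ✗
y: □□p is T, p is T. ✓
— 2 worlds.

0 and 2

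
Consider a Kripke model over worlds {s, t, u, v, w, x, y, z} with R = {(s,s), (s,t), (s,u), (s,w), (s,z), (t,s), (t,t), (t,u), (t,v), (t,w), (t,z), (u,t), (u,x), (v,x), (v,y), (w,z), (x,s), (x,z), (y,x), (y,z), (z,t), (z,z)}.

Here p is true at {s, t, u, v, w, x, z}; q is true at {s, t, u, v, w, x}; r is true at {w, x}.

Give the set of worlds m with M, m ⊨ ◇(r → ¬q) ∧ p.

{s, t, u, v, w, x, z}

s: ◇(r → ¬q) is T, p is T. ✓
t: ◇(r → ¬q) is T, p is T. ✓
u: ◇(r → ¬q) is T, p is T. ✓
v: ◇(r → ¬q) is T, p is T. ✓
w: ◇(r → ¬q) is T, p is T. ✓
x: ◇(r → ¬q) is T, p is T. ✓
y: ◇(r → ¬q) is T, p is F. ✗
z: ◇(r → ¬q) is T, p is T. ✓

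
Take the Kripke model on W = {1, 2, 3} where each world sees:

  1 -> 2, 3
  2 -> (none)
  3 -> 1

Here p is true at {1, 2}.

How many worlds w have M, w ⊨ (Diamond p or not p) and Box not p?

1: Diamond p or not p is T, Box not p is F. ✗
2: Diamond p or not p is F, Box not p is T. ✗
3: Diamond p or not p is T, Box not p is F. ✗
Satisfying worlds: ∅.

0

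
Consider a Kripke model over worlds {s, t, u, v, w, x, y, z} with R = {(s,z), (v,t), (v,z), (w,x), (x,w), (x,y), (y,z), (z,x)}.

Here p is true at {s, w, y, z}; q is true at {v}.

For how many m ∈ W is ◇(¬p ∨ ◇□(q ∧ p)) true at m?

s: successors {z}; ¬p ∨ ◇□(q ∧ p) there: z:F. ✗
t: no successors, so ◇(¬p ∨ ◇□(q ∧ p)) fails. ✗
u: no successors, so ◇(¬p ∨ ◇□(q ∧ p)) fails. ✗
v: successors {t, z}; ¬p ∨ ◇□(q ∧ p) there: t:T, z:F. ✓
w: successors {x}; ¬p ∨ ◇□(q ∧ p) there: x:T. ✓
x: successors {w, y}; ¬p ∨ ◇□(q ∧ p) there: w:F, y:F. ✗
y: successors {z}; ¬p ∨ ◇□(q ∧ p) there: z:F. ✗
z: successors {x}; ¬p ∨ ◇□(q ∧ p) there: x:T. ✓
Satisfying worlds: {v, w, z}.

3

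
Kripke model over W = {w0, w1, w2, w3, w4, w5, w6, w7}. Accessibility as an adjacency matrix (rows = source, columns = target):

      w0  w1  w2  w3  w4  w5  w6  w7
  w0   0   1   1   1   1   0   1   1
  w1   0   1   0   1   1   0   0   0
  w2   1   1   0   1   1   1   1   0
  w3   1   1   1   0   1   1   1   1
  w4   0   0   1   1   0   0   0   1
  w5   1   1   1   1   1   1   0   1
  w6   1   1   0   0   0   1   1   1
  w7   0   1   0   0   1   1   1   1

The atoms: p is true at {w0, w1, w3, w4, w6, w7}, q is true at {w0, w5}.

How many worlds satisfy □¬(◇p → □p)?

1

w0: successors {w1, w2, w3, w4, w6, w7}; ¬(◇p → □p) there: w1:F, w2:T, w3:T, w4:T, w6:T, w7:T. ✗
w1: successors {w1, w3, w4}; ¬(◇p → □p) there: w1:F, w3:T, w4:T. ✗
w2: successors {w0, w1, w3, w4, w5, w6}; ¬(◇p → □p) there: w0:T, w1:F, w3:T, w4:T, w5:T, w6:T. ✗
w3: successors {w0, w1, w2, w4, w5, w6, w7}; ¬(◇p → □p) there: w0:T, w1:F, w2:T, w4:T, w5:T, w6:T, w7:T. ✗
w4: successors {w2, w3, w7}; ¬(◇p → □p) there: w2:T, w3:T, w7:T. ✓
w5: successors {w0, w1, w2, w3, w4, w5, w7}; ¬(◇p → □p) there: w0:T, w1:F, w2:T, w3:T, w4:T, w5:T, w7:T. ✗
w6: successors {w0, w1, w5, w6, w7}; ¬(◇p → □p) there: w0:T, w1:F, w5:T, w6:T, w7:T. ✗
w7: successors {w1, w4, w5, w6, w7}; ¬(◇p → □p) there: w1:F, w4:T, w5:T, w6:T, w7:T. ✗
Satisfying worlds: {w4}.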